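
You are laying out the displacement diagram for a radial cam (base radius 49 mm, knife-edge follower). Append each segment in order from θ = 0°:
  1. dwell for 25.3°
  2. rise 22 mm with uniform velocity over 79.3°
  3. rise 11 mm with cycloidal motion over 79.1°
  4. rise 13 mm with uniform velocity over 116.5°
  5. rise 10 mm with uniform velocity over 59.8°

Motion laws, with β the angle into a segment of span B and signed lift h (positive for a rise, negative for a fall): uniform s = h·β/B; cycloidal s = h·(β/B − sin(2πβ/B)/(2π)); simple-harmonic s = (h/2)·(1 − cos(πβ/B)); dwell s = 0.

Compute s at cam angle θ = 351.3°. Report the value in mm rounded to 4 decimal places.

seg 1 [0°–25.3°] dwell: s stays 0.0000
seg 2 [25.3°–104.6°] uniform, h=22: full span → s += 22 → s = 22.0000
seg 3 [104.6°–183.7°] cycloidal, h=11: full span → s += 11 → s = 33.0000
seg 4 [183.7°–300.2°] uniform, h=13: full span → s += 13 → s = 46.0000
seg 5 [300.2°–360°] uniform, h=10: θ=351.3° here. β=51.1, B=59.8. 10·51.1/59.8 = 8.5452 → s = 54.5452

54.5452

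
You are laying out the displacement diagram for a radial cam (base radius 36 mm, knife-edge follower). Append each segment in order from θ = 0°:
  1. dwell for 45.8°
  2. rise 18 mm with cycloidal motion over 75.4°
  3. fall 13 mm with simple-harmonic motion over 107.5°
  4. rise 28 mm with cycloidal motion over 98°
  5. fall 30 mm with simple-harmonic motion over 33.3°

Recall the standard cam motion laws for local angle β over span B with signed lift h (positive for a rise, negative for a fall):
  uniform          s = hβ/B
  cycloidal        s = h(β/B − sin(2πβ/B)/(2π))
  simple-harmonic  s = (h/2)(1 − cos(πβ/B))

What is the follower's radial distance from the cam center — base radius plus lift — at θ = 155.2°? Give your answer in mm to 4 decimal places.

seg 1 [0°–45.8°] dwell: s stays 0.0000
seg 2 [45.8°–121.2°] cycloidal, h=18: full span → s += 18 → s = 18.0000
seg 3 [121.2°–228.7°] simple-harmonic, h=-13: θ=155.2° here. β=34, B=107.5. -13/2·(1 − cos(π·0.3163)) = -2.9532 → s = 15.0468
radial distance = base radius + s = 36 + 15.0468 = 51.0468

51.0468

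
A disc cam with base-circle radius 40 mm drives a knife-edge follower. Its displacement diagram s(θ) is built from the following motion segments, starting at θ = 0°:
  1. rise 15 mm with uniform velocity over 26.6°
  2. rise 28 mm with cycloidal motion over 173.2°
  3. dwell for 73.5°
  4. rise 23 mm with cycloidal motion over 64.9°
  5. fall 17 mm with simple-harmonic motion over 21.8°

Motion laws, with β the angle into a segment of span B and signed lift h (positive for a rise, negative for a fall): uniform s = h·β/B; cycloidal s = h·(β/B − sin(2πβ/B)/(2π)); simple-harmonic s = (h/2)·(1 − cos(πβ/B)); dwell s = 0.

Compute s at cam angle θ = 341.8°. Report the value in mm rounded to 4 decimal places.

seg 1 [0°–26.6°] uniform, h=15: full span → s += 15 → s = 15.0000
seg 2 [26.6°–199.8°] cycloidal, h=28: full span → s += 28 → s = 43.0000
seg 3 [199.8°–273.3°] dwell: s stays 43.0000
seg 4 [273.3°–338.2°] cycloidal, h=23: full span → s += 23 → s = 66.0000
seg 5 [338.2°–360°] simple-harmonic, h=-17: θ=341.8° here. β=3.6, B=21.8. -17/2·(1 − cos(π·0.1651)) = -1.1185 → s = 64.8815

64.8815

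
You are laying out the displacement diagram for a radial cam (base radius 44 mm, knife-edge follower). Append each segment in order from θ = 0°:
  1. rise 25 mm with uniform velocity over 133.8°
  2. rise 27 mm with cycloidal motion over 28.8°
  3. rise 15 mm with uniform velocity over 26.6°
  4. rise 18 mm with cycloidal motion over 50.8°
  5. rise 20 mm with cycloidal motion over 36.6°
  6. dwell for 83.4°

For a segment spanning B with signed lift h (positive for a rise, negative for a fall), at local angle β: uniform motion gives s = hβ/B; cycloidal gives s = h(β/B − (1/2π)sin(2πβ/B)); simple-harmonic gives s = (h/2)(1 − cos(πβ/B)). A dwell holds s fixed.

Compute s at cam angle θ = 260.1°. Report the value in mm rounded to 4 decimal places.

seg 1 [0°–133.8°] uniform, h=25: full span → s += 25 → s = 25.0000
seg 2 [133.8°–162.6°] cycloidal, h=27: full span → s += 27 → s = 52.0000
seg 3 [162.6°–189.2°] uniform, h=15: full span → s += 15 → s = 67.0000
seg 4 [189.2°–240°] cycloidal, h=18: full span → s += 18 → s = 85.0000
seg 5 [240°–276.6°] cycloidal, h=20: θ=260.1° here. β=20.1, B=36.6. 20·(0.5492 − sin(2π·0.5492)/(2π)) = 11.9516 → s = 96.9516

96.9516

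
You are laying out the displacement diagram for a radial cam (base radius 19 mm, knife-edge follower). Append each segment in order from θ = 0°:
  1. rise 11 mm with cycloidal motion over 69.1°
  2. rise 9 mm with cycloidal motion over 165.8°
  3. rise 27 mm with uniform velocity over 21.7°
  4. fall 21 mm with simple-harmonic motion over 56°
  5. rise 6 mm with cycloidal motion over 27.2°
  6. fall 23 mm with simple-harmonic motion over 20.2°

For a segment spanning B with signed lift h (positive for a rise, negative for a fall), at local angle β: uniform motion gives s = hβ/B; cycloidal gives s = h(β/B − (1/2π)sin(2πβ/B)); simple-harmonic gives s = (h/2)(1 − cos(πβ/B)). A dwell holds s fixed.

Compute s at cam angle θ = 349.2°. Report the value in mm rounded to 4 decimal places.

seg 1 [0°–69.1°] cycloidal, h=11: full span → s += 11 → s = 11.0000
seg 2 [69.1°–234.9°] cycloidal, h=9: full span → s += 9 → s = 20.0000
seg 3 [234.9°–256.6°] uniform, h=27: full span → s += 27 → s = 47.0000
seg 4 [256.6°–312.6°] simple-harmonic, h=-21: full span → s += -21 → s = 26.0000
seg 5 [312.6°–339.8°] cycloidal, h=6: full span → s += 6 → s = 32.0000
seg 6 [339.8°–360°] simple-harmonic, h=-23: θ=349.2° here. β=9.4, B=20.2. -23/2·(1 − cos(π·0.4653)) = -10.2505 → s = 21.7495

21.7495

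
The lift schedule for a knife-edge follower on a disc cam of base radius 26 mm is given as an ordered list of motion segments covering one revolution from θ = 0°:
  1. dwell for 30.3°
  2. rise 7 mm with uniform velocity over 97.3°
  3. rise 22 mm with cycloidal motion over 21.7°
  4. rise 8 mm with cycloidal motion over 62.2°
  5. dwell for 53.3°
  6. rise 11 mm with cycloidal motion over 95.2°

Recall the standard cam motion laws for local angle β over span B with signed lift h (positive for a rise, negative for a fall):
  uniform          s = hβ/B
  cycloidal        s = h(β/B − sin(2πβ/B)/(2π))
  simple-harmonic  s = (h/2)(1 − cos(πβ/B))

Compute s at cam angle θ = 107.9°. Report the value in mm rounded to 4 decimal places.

seg 1 [0°–30.3°] dwell: s stays 0.0000
seg 2 [30.3°–127.6°] uniform, h=7: θ=107.9° here. β=77.6, B=97.3. 7·77.6/97.3 = 5.5827 → s = 5.5827

5.5827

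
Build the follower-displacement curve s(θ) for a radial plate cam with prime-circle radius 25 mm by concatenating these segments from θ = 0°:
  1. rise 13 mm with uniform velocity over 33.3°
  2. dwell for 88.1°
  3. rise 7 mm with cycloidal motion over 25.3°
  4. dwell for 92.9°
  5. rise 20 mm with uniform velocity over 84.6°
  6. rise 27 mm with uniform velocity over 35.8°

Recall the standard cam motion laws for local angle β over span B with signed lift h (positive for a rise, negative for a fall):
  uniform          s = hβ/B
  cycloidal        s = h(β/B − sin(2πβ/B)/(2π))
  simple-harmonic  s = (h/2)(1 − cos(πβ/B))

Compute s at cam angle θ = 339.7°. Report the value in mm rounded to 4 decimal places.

seg 1 [0°–33.3°] uniform, h=13: full span → s += 13 → s = 13.0000
seg 2 [33.3°–121.4°] dwell: s stays 13.0000
seg 3 [121.4°–146.7°] cycloidal, h=7: full span → s += 7 → s = 20.0000
seg 4 [146.7°–239.6°] dwell: s stays 20.0000
seg 5 [239.6°–324.2°] uniform, h=20: full span → s += 20 → s = 40.0000
seg 6 [324.2°–360°] uniform, h=27: θ=339.7° here. β=15.5, B=35.8. 27·15.5/35.8 = 11.6899 → s = 51.6899

51.6899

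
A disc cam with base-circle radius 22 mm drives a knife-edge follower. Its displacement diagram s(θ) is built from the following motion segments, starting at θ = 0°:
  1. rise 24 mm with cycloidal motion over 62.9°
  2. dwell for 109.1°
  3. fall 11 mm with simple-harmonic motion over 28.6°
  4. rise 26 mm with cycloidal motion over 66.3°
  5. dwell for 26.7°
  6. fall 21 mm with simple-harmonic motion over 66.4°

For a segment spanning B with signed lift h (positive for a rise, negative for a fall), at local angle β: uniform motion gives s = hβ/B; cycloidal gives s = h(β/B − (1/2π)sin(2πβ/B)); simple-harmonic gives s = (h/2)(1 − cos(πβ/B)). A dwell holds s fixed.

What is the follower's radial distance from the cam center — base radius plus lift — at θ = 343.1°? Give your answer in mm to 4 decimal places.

seg 1 [0°–62.9°] cycloidal, h=24: full span → s += 24 → s = 24.0000
seg 2 [62.9°–172°] dwell: s stays 24.0000
seg 3 [172°–200.6°] simple-harmonic, h=-11: full span → s += -11 → s = 13.0000
seg 4 [200.6°–266.9°] cycloidal, h=26: full span → s += 26 → s = 39.0000
seg 5 [266.9°–293.6°] dwell: s stays 39.0000
seg 6 [293.6°–360°] simple-harmonic, h=-21: θ=343.1° here. β=49.5, B=66.4. -21/2·(1 − cos(π·0.7455)) = -17.8185 → s = 21.1815
radial distance = base radius + s = 22 + 21.1815 = 43.1815

43.1815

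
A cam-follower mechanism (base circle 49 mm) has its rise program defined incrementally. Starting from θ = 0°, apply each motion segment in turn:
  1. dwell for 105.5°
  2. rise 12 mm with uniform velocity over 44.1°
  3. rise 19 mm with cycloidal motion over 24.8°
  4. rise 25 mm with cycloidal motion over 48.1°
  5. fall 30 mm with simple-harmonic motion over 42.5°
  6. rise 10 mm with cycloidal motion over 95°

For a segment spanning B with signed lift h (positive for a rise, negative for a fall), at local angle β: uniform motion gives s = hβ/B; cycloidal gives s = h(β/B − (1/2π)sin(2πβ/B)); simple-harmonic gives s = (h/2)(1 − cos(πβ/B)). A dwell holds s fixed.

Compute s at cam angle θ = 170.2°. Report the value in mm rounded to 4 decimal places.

seg 1 [0°–105.5°] dwell: s stays 0.0000
seg 2 [105.5°–149.6°] uniform, h=12: full span → s += 12 → s = 12.0000
seg 3 [149.6°–174.4°] cycloidal, h=19: θ=170.2° here. β=20.6, B=24.8. 19·(0.8306 − sin(2π·0.8306)/(2π)) = 18.4262 → s = 30.4262

30.4262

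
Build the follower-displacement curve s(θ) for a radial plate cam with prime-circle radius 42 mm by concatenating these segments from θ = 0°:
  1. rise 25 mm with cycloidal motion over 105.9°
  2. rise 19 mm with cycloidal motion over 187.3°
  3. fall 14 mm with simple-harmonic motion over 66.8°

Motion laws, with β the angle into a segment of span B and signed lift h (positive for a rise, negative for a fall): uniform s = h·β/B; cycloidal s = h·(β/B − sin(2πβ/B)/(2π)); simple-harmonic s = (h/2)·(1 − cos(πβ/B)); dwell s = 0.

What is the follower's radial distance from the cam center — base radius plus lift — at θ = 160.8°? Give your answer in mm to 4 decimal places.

seg 1 [0°–105.9°] cycloidal, h=25: full span → s += 25 → s = 25.0000
seg 2 [105.9°–293.2°] cycloidal, h=19: θ=160.8° here. β=54.9, B=187.3. 19·(0.2931 − sin(2π·0.2931)/(2π)) = 2.6555 → s = 27.6555
radial distance = base radius + s = 42 + 27.6555 = 69.6555

69.6555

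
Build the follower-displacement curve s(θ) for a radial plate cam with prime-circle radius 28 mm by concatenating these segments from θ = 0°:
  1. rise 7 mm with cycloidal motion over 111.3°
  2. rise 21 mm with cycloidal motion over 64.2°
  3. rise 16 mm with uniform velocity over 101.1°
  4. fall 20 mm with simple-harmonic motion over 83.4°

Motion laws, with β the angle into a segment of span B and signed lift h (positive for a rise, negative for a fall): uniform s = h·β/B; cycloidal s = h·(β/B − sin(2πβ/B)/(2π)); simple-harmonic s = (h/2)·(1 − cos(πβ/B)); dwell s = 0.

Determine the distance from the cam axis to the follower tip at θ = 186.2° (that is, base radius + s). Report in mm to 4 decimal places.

seg 1 [0°–111.3°] cycloidal, h=7: full span → s += 7 → s = 7.0000
seg 2 [111.3°–175.5°] cycloidal, h=21: full span → s += 21 → s = 28.0000
seg 3 [175.5°–276.6°] uniform, h=16: θ=186.2° here. β=10.7, B=101.1. 16·10.7/101.1 = 1.6934 → s = 29.6934
radial distance = base radius + s = 28 + 29.6934 = 57.6934

57.6934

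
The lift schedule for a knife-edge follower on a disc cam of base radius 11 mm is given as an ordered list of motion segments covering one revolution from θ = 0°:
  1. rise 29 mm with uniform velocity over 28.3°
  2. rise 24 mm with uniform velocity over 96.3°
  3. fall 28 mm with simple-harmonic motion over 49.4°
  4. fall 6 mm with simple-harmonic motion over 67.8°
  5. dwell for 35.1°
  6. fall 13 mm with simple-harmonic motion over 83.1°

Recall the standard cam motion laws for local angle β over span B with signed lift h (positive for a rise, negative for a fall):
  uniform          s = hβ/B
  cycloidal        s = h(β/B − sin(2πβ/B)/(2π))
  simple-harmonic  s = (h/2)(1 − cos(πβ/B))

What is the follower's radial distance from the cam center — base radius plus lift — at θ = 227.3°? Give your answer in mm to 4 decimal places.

seg 1 [0°–28.3°] uniform, h=29: full span → s += 29 → s = 29.0000
seg 2 [28.3°–124.6°] uniform, h=24: full span → s += 24 → s = 53.0000
seg 3 [124.6°–174°] simple-harmonic, h=-28: full span → s += -28 → s = 25.0000
seg 4 [174°–241.8°] simple-harmonic, h=-6: θ=227.3° here. β=53.3, B=67.8. -6/2·(1 − cos(π·0.7861)) = -5.3480 → s = 19.6520
radial distance = base radius + s = 11 + 19.6520 = 30.6520

30.6520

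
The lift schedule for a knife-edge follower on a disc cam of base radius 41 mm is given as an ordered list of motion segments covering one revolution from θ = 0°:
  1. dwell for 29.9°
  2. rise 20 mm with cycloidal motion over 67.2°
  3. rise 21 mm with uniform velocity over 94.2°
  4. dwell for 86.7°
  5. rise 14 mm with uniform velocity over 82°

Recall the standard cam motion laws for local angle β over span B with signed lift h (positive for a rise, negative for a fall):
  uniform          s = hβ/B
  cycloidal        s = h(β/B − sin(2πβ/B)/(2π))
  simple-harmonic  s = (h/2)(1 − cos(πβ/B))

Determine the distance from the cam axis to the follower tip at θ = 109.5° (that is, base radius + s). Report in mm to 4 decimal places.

seg 1 [0°–29.9°] dwell: s stays 0.0000
seg 2 [29.9°–97.1°] cycloidal, h=20: full span → s += 20 → s = 20.0000
seg 3 [97.1°–191.3°] uniform, h=21: θ=109.5° here. β=12.4, B=94.2. 21·12.4/94.2 = 2.7643 → s = 22.7643
radial distance = base radius + s = 41 + 22.7643 = 63.7643

63.7643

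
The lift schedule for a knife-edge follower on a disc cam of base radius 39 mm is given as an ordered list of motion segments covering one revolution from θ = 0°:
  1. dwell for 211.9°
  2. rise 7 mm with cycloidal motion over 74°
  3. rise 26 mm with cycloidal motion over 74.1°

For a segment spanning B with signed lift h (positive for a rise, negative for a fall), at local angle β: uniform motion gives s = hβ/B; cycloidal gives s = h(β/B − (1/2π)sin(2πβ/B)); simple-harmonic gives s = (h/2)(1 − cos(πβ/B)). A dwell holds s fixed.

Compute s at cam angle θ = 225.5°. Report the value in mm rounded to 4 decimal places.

seg 1 [0°–211.9°] dwell: s stays 0.0000
seg 2 [211.9°–285.9°] cycloidal, h=7: θ=225.5° here. β=13.6, B=74. 7·(0.1838 − sin(2π·0.1838)/(2π)) = 0.2674 → s = 0.2674

0.2674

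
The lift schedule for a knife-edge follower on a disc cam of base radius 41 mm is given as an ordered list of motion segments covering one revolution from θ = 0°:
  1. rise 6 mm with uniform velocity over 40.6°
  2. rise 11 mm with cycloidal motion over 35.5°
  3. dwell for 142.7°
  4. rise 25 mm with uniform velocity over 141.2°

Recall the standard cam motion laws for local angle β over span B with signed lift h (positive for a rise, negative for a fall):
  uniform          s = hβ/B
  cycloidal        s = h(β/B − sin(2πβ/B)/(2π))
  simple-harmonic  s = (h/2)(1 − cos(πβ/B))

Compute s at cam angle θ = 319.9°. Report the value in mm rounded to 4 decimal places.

seg 1 [0°–40.6°] uniform, h=6: full span → s += 6 → s = 6.0000
seg 2 [40.6°–76.1°] cycloidal, h=11: full span → s += 11 → s = 17.0000
seg 3 [76.1°–218.8°] dwell: s stays 17.0000
seg 4 [218.8°–360°] uniform, h=25: θ=319.9° here. β=101.1, B=141.2. 25·101.1/141.2 = 17.9001 → s = 34.9001

34.9001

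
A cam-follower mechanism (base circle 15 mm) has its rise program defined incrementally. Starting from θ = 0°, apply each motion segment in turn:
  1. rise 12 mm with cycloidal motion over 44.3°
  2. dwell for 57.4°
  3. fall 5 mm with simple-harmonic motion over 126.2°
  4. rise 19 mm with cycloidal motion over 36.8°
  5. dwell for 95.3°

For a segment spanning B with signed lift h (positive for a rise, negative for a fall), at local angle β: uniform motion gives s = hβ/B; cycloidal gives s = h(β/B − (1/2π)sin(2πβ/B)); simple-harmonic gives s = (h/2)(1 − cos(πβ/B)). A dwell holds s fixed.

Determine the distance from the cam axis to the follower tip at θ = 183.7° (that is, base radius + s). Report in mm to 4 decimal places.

seg 1 [0°–44.3°] cycloidal, h=12: full span → s += 12 → s = 12.0000
seg 2 [44.3°–101.7°] dwell: s stays 12.0000
seg 3 [101.7°–227.9°] simple-harmonic, h=-5: θ=183.7° here. β=82, B=126.2. -5/2·(1 − cos(π·0.6498)) = -3.6333 → s = 8.3667
radial distance = base radius + s = 15 + 8.3667 = 23.3667

23.3667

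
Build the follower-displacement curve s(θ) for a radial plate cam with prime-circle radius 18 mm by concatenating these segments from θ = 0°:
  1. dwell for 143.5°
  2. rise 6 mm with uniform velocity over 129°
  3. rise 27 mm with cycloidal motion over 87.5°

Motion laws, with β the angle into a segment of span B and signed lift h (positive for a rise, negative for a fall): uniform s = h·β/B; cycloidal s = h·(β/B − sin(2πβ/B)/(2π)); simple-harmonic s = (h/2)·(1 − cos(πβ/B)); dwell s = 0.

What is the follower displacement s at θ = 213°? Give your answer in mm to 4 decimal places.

seg 1 [0°–143.5°] dwell: s stays 0.0000
seg 2 [143.5°–272.5°] uniform, h=6: θ=213° here. β=69.5, B=129. 6·69.5/129 = 3.2326 → s = 3.2326

3.2326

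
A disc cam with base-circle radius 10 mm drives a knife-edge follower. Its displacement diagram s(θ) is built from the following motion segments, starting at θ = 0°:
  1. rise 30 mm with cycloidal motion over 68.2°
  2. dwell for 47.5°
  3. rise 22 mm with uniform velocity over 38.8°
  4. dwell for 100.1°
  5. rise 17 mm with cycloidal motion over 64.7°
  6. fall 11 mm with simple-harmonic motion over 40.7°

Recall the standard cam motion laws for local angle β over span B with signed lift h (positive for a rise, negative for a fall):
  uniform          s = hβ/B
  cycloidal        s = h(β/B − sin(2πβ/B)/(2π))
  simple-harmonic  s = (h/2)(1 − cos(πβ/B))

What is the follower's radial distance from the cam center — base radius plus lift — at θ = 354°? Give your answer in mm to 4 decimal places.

seg 1 [0°–68.2°] cycloidal, h=30: full span → s += 30 → s = 30.0000
seg 2 [68.2°–115.7°] dwell: s stays 30.0000
seg 3 [115.7°–154.5°] uniform, h=22: full span → s += 22 → s = 52.0000
seg 4 [154.5°–254.6°] dwell: s stays 52.0000
seg 5 [254.6°–319.3°] cycloidal, h=17: full span → s += 17 → s = 69.0000
seg 6 [319.3°–360°] simple-harmonic, h=-11: θ=354° here. β=34.7, B=40.7. -11/2·(1 − cos(π·0.8526)) = -10.4206 → s = 58.5794
radial distance = base radius + s = 10 + 58.5794 = 68.5794

68.5794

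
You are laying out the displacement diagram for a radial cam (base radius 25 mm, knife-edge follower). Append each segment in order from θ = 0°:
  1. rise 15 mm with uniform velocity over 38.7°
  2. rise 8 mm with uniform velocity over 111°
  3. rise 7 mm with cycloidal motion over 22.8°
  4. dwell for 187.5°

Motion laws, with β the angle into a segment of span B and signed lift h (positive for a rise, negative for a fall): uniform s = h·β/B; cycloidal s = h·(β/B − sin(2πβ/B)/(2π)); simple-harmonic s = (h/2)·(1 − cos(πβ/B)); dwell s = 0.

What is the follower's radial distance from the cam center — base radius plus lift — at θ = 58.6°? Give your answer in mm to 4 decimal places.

seg 1 [0°–38.7°] uniform, h=15: full span → s += 15 → s = 15.0000
seg 2 [38.7°–149.7°] uniform, h=8: θ=58.6° here. β=19.9, B=111. 8·19.9/111 = 1.4342 → s = 16.4342
radial distance = base radius + s = 25 + 16.4342 = 41.4342

41.4342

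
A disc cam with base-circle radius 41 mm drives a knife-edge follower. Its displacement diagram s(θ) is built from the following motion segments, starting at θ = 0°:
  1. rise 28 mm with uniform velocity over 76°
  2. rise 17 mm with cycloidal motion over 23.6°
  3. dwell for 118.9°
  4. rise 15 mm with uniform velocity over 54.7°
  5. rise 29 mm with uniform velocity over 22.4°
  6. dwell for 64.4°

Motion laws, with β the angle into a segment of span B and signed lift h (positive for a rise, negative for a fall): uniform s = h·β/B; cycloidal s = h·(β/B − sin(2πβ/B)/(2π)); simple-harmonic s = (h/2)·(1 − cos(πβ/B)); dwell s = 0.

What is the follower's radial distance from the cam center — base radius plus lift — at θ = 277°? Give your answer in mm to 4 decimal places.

seg 1 [0°–76°] uniform, h=28: full span → s += 28 → s = 28.0000
seg 2 [76°–99.6°] cycloidal, h=17: full span → s += 17 → s = 45.0000
seg 3 [99.6°–218.5°] dwell: s stays 45.0000
seg 4 [218.5°–273.2°] uniform, h=15: full span → s += 15 → s = 60.0000
seg 5 [273.2°–295.6°] uniform, h=29: θ=277° here. β=3.8, B=22.4. 29·3.8/22.4 = 4.9196 → s = 64.9196
radial distance = base radius + s = 41 + 64.9196 = 105.9196

105.9196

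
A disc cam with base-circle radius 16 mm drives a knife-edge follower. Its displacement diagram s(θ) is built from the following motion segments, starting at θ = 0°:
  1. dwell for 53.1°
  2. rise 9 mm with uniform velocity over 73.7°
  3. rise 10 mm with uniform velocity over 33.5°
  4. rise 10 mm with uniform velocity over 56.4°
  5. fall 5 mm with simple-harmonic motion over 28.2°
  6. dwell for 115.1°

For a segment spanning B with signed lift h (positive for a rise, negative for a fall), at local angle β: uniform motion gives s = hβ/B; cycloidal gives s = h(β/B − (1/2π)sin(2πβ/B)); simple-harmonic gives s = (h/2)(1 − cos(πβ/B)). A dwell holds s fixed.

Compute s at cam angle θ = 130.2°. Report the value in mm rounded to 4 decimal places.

seg 1 [0°–53.1°] dwell: s stays 0.0000
seg 2 [53.1°–126.8°] uniform, h=9: full span → s += 9 → s = 9.0000
seg 3 [126.8°–160.3°] uniform, h=10: θ=130.2° here. β=3.4, B=33.5. 10·3.4/33.5 = 1.0149 → s = 10.0149

10.0149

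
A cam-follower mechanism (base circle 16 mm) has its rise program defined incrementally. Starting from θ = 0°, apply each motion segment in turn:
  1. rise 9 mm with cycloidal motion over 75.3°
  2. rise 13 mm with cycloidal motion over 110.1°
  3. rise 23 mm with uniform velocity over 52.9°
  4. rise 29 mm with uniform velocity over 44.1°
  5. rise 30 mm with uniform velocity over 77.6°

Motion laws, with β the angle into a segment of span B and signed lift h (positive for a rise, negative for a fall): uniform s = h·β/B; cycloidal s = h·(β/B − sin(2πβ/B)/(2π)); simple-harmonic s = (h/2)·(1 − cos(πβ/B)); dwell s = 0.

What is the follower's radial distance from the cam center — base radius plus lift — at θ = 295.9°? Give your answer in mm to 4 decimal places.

seg 1 [0°–75.3°] cycloidal, h=9: full span → s += 9 → s = 9.0000
seg 2 [75.3°–185.4°] cycloidal, h=13: full span → s += 13 → s = 22.0000
seg 3 [185.4°–238.3°] uniform, h=23: full span → s += 23 → s = 45.0000
seg 4 [238.3°–282.4°] uniform, h=29: full span → s += 29 → s = 74.0000
seg 5 [282.4°–360°] uniform, h=30: θ=295.9° here. β=13.5, B=77.6. 30·13.5/77.6 = 5.2191 → s = 79.2191
radial distance = base radius + s = 16 + 79.2191 = 95.2191

95.2191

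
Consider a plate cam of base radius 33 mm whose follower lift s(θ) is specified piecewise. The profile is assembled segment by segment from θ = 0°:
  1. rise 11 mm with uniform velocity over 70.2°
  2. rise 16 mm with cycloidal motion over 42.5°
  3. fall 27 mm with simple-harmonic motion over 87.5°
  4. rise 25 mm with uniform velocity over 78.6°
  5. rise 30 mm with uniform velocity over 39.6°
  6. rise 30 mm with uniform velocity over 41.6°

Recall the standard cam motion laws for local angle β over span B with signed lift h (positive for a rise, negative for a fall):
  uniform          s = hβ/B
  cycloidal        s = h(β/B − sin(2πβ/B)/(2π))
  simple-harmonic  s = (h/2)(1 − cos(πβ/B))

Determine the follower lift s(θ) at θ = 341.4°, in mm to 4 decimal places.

seg 1 [0°–70.2°] uniform, h=11: full span → s += 11 → s = 11.0000
seg 2 [70.2°–112.7°] cycloidal, h=16: full span → s += 16 → s = 27.0000
seg 3 [112.7°–200.2°] simple-harmonic, h=-27: full span → s += -27 → s = 0.0000
seg 4 [200.2°–278.8°] uniform, h=25: full span → s += 25 → s = 25.0000
seg 5 [278.8°–318.4°] uniform, h=30: full span → s += 30 → s = 55.0000
seg 6 [318.4°–360°] uniform, h=30: θ=341.4° here. β=23, B=41.6. 30·23/41.6 = 16.5865 → s = 71.5865

71.5865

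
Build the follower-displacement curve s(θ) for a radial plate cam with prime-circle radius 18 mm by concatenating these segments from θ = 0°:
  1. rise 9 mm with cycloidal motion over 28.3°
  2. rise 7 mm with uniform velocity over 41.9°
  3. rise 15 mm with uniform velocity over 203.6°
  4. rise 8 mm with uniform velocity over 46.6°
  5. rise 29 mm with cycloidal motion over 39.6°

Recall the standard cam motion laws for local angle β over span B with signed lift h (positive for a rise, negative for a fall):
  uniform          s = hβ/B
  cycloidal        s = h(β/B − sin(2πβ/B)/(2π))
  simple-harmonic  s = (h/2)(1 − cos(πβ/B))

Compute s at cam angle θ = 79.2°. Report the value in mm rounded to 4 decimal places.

seg 1 [0°–28.3°] cycloidal, h=9: full span → s += 9 → s = 9.0000
seg 2 [28.3°–70.2°] uniform, h=7: full span → s += 7 → s = 16.0000
seg 3 [70.2°–273.8°] uniform, h=15: θ=79.2° here. β=9, B=203.6. 15·9/203.6 = 0.6631 → s = 16.6631

16.6631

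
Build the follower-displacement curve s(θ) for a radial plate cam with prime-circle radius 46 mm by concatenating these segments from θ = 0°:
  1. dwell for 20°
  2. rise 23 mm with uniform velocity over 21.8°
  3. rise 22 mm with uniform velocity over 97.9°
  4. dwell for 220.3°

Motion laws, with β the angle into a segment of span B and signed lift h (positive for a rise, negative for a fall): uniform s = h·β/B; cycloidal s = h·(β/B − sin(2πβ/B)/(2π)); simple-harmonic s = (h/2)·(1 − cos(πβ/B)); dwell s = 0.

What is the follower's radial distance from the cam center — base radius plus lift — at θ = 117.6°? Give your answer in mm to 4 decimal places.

seg 1 [0°–20°] dwell: s stays 0.0000
seg 2 [20°–41.8°] uniform, h=23: full span → s += 23 → s = 23.0000
seg 3 [41.8°–139.7°] uniform, h=22: θ=117.6° here. β=75.8, B=97.9. 22·75.8/97.9 = 17.0337 → s = 40.0337
radial distance = base radius + s = 46 + 40.0337 = 86.0337

86.0337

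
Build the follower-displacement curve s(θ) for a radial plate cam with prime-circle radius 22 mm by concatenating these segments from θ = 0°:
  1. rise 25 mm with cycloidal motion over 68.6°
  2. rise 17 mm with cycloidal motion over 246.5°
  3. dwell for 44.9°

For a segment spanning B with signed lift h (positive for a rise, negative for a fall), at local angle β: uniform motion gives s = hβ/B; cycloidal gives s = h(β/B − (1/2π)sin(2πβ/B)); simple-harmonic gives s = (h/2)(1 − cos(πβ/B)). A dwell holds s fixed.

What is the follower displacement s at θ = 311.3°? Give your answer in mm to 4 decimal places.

seg 1 [0°–68.6°] cycloidal, h=25: full span → s += 25 → s = 25.0000
seg 2 [68.6°–315.1°] cycloidal, h=17: θ=311.3° here. β=242.7, B=246.5. 17·(0.9846 − sin(2π·0.9846)/(2π)) = 16.9996 → s = 41.9996

41.9996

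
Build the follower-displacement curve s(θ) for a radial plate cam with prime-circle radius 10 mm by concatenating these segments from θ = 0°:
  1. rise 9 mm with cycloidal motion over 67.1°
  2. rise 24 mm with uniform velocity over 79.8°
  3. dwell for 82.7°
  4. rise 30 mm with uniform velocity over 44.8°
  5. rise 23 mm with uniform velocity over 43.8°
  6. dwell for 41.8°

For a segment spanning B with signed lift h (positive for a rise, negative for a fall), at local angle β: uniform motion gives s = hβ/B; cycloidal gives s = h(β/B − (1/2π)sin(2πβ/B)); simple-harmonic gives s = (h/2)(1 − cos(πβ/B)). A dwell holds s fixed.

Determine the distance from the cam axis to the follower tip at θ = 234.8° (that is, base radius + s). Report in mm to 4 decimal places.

seg 1 [0°–67.1°] cycloidal, h=9: full span → s += 9 → s = 9.0000
seg 2 [67.1°–146.9°] uniform, h=24: full span → s += 24 → s = 33.0000
seg 3 [146.9°–229.6°] dwell: s stays 33.0000
seg 4 [229.6°–274.4°] uniform, h=30: θ=234.8° here. β=5.2, B=44.8. 30·5.2/44.8 = 3.4821 → s = 36.4821
radial distance = base radius + s = 10 + 36.4821 = 46.4821

46.4821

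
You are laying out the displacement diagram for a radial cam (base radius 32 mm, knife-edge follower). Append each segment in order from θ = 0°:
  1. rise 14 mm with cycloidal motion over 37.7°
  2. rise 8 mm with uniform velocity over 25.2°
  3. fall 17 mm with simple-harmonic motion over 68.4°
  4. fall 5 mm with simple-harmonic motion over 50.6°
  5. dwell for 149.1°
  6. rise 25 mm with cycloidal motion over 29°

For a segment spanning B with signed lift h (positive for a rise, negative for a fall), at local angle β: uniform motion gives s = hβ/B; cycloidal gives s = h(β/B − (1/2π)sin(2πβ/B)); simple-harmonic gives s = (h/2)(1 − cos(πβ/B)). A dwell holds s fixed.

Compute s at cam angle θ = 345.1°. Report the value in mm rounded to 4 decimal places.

seg 1 [0°–37.7°] cycloidal, h=14: full span → s += 14 → s = 14.0000
seg 2 [37.7°–62.9°] uniform, h=8: full span → s += 8 → s = 22.0000
seg 3 [62.9°–131.3°] simple-harmonic, h=-17: full span → s += -17 → s = 5.0000
seg 4 [131.3°–181.9°] simple-harmonic, h=-5: full span → s += -5 → s = 0.0000
seg 5 [181.9°–331°] dwell: s stays 0.0000
seg 6 [331°–360°] cycloidal, h=25: θ=345.1° here. β=14.1, B=29. 25·(0.4862 − sin(2π·0.4862)/(2π)) = 11.8108 → s = 11.8108

11.8108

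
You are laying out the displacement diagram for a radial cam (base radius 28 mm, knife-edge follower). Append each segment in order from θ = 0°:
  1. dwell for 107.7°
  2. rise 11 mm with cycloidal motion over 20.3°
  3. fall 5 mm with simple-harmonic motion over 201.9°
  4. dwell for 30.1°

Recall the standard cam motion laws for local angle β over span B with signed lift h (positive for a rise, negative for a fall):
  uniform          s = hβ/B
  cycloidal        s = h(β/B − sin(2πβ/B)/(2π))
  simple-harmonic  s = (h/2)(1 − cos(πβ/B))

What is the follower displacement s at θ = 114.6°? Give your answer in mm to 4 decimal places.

seg 1 [0°–107.7°] dwell: s stays 0.0000
seg 2 [107.7°–128°] cycloidal, h=11: θ=114.6° here. β=6.9, B=20.3. 11·(0.3399 − sin(2π·0.3399)/(2π)) = 2.2602 → s = 2.2602

2.2602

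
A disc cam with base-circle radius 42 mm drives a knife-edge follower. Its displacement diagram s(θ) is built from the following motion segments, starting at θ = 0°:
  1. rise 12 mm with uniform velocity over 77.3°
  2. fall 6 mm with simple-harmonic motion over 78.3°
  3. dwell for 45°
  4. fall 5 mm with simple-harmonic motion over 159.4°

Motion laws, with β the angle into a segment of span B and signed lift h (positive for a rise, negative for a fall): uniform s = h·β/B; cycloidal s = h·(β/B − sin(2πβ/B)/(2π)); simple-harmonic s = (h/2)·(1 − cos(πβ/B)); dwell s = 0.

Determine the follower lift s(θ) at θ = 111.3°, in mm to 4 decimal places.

seg 1 [0°–77.3°] uniform, h=12: full span → s += 12 → s = 12.0000
seg 2 [77.3°–155.6°] simple-harmonic, h=-6: θ=111.3° here. β=34, B=78.3. -6/2·(1 − cos(π·0.4342)) = -2.3845 → s = 9.6155

9.6155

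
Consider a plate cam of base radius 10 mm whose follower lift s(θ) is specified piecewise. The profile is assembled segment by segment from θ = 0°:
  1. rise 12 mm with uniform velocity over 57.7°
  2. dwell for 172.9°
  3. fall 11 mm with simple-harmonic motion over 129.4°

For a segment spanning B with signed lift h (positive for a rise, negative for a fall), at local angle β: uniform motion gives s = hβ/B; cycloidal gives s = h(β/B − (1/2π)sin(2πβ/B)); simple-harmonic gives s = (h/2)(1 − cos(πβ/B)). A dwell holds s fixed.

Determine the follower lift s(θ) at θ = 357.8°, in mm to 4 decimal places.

seg 1 [0°–57.7°] uniform, h=12: full span → s += 12 → s = 12.0000
seg 2 [57.7°–230.6°] dwell: s stays 12.0000
seg 3 [230.6°–360°] simple-harmonic, h=-11: θ=357.8° here. β=127.2, B=129.4. -11/2·(1 − cos(π·0.9830)) = -10.9922 → s = 1.0078

1.0078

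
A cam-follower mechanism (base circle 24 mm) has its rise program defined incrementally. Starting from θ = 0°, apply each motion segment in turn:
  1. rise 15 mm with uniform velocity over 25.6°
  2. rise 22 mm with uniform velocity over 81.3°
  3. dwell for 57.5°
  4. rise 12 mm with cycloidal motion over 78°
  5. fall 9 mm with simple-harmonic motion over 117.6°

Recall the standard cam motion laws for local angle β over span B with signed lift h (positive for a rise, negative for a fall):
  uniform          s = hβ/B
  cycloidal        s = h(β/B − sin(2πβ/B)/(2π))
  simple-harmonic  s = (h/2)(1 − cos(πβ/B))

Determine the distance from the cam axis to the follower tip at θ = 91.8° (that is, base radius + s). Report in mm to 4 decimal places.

seg 1 [0°–25.6°] uniform, h=15: full span → s += 15 → s = 15.0000
seg 2 [25.6°–106.9°] uniform, h=22: θ=91.8° here. β=66.2, B=81.3. 22·66.2/81.3 = 17.9139 → s = 32.9139
radial distance = base radius + s = 24 + 32.9139 = 56.9139

56.9139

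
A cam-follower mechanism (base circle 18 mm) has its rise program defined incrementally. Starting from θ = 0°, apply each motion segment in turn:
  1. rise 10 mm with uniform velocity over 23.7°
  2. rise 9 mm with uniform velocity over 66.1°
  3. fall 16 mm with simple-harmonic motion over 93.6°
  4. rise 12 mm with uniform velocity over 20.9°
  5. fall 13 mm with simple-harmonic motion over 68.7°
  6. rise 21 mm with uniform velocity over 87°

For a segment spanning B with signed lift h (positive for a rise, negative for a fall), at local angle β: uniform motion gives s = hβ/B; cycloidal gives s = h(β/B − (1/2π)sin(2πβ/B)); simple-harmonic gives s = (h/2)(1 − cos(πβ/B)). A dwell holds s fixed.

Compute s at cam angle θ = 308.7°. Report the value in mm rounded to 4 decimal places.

seg 1 [0°–23.7°] uniform, h=10: full span → s += 10 → s = 10.0000
seg 2 [23.7°–89.8°] uniform, h=9: full span → s += 9 → s = 19.0000
seg 3 [89.8°–183.4°] simple-harmonic, h=-16: full span → s += -16 → s = 3.0000
seg 4 [183.4°–204.3°] uniform, h=12: full span → s += 12 → s = 15.0000
seg 5 [204.3°–273°] simple-harmonic, h=-13: full span → s += -13 → s = 2.0000
seg 6 [273°–360°] uniform, h=21: θ=308.7° here. β=35.7, B=87. 21·35.7/87 = 8.6172 → s = 10.6172

10.6172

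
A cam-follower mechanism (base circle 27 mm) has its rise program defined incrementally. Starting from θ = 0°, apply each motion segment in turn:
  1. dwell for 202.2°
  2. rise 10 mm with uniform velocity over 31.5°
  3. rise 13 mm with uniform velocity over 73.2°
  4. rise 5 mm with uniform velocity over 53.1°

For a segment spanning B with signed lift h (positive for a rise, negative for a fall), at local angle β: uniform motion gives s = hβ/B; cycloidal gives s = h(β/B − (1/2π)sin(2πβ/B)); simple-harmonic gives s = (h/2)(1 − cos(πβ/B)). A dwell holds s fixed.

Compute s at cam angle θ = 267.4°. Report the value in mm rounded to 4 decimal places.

seg 1 [0°–202.2°] dwell: s stays 0.0000
seg 2 [202.2°–233.7°] uniform, h=10: full span → s += 10 → s = 10.0000
seg 3 [233.7°–306.9°] uniform, h=13: θ=267.4° here. β=33.7, B=73.2. 13·33.7/73.2 = 5.9850 → s = 15.9850

15.9850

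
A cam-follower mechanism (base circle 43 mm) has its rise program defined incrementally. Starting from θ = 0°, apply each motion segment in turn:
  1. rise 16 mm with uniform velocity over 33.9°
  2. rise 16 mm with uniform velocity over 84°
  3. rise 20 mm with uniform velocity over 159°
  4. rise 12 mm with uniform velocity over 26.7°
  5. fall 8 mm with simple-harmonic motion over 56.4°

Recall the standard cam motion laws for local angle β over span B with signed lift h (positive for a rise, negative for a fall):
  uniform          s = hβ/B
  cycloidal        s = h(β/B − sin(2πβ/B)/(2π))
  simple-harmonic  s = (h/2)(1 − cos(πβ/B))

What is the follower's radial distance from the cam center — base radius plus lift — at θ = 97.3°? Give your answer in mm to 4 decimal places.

seg 1 [0°–33.9°] uniform, h=16: full span → s += 16 → s = 16.0000
seg 2 [33.9°–117.9°] uniform, h=16: θ=97.3° here. β=63.4, B=84. 16·63.4/84 = 12.0762 → s = 28.0762
radial distance = base radius + s = 43 + 28.0762 = 71.0762

71.0762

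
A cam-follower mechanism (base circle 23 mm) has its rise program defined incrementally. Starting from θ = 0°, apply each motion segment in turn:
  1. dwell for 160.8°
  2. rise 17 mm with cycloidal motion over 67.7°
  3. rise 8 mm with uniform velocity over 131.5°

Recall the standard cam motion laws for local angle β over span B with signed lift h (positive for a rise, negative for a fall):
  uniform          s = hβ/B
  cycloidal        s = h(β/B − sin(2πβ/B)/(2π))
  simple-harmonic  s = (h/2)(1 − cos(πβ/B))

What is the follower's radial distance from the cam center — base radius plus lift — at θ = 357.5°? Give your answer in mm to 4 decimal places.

seg 1 [0°–160.8°] dwell: s stays 0.0000
seg 2 [160.8°–228.5°] cycloidal, h=17: full span → s += 17 → s = 17.0000
seg 3 [228.5°–360°] uniform, h=8: θ=357.5° here. β=129, B=131.5. 8·129/131.5 = 7.8479 → s = 24.8479
radial distance = base radius + s = 23 + 24.8479 = 47.8479

47.8479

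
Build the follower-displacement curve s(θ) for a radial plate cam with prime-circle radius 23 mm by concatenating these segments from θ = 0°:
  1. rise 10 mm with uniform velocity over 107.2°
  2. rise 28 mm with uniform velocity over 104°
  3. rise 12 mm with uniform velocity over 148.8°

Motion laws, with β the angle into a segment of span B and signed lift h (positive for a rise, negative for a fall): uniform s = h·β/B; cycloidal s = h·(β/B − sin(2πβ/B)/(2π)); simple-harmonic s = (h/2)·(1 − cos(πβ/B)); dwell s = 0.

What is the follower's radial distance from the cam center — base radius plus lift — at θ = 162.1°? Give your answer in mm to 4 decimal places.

seg 1 [0°–107.2°] uniform, h=10: full span → s += 10 → s = 10.0000
seg 2 [107.2°–211.2°] uniform, h=28: θ=162.1° here. β=54.9, B=104. 28·54.9/104 = 14.7808 → s = 24.7808
radial distance = base radius + s = 23 + 24.7808 = 47.7808

47.7808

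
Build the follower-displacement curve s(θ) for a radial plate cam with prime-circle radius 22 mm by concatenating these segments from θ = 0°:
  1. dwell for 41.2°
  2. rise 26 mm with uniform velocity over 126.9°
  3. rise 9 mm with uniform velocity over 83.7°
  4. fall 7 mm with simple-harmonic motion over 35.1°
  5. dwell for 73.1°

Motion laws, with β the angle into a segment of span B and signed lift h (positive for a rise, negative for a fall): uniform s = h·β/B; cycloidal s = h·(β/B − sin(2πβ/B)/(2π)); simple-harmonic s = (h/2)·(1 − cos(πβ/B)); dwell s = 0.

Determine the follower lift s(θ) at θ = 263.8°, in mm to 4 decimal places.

seg 1 [0°–41.2°] dwell: s stays 0.0000
seg 2 [41.2°–168.1°] uniform, h=26: full span → s += 26 → s = 26.0000
seg 3 [168.1°–251.8°] uniform, h=9: full span → s += 9 → s = 35.0000
seg 4 [251.8°–286.9°] simple-harmonic, h=-7: θ=263.8° here. β=12, B=35.1. -7/2·(1 − cos(π·0.3419)) = -1.8320 → s = 33.1680

33.1680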